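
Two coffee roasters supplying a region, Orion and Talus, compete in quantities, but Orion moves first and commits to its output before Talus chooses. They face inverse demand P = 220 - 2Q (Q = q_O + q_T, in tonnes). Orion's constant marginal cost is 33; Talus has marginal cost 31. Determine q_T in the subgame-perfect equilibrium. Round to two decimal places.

24.13

The follower Talus best-responds to any q_O: π_T = (220 - 2Q)q_T - 31q_T.
Setting the follower's marginal profit to zero, 189 - 2q_O - 4q_T = 0, i.e. q_T = (189 - 2q_O)/4.
The leader anticipates this reaction. Substituting into P = 220 - 2Q gives P = 251/2 - q_O, so π_O = (251/2 - q_O)q_O - 33q_O.
Leader FOC: 185/2 - 2q_O = 0, so q_O = 185/4.
Then q_T = (189 - 2·(185/4))/4 = 193/8.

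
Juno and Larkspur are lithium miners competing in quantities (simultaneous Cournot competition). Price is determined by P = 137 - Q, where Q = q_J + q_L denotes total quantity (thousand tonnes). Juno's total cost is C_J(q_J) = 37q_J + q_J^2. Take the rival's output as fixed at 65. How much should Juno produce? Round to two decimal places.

With the rival's output fixed at 65, Juno's profit is π_J = (137 - 65 - q_J)q_J - (37q_J + q_J²) = (72 - q_J)q_J - (37q_J + q_J²).
∂π_J/∂q_J = 35 - 4q_J = 0, so q_J = 35/4.

8.75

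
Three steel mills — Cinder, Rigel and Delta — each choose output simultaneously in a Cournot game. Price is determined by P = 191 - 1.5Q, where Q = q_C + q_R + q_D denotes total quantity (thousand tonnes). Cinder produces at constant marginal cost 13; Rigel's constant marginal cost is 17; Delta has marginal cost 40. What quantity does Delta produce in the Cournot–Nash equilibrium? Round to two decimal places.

Cinder's profit: π_C = (191 - 1.5Q)q_C - (13q_C). Setting ∂π_C/∂q_C = 0: 178 - 3q_C - (3/2)(q_R + q_D) = 0.
Rigel's profit: π_R = (191 - 1.5Q)q_R - (17q_R). Setting ∂π_R/∂q_R = 0: 174 - 3q_R - (3/2)(q_C + q_D) = 0.
Delta's first-order condition: 151 - 3q_D - (3/2)(q_C + q_R) = 0.
Summing all 3 equations gives 503 − 6Q = 0, hence Q = 503/6.
Back-substituting: q_C = (178 − 503/4)/(3/2) = 209/6, q_R = (174 − 503/4)/(3/2) = 193/6, q_D = (151 − 503/4)/(3/2) = 101/6.

16.83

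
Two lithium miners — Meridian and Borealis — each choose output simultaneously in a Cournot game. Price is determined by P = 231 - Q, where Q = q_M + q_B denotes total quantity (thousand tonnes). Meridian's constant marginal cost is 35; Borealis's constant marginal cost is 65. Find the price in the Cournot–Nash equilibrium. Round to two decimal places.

110.33

Meridian's profit: π_M = (231 - Q)q_M - (35q_M). Setting ∂π_M/∂q_M = 0: 196 - 2q_M - (q_B) = 0.
Borealis's profit: π_B = (231 - Q)q_B - (65q_B). Setting ∂π_B/∂q_B = 0: 166 - 2q_B - (q_M) = 0.
Best responses: q_M = (196 - q_B)/2, q_B = (166 - q_M)/2.
Substituting one into the other gives q_M = 226/3 and q_B = 136/3.
Total output Q = 362/3, so price P = 231 - 362/3 = 331/3.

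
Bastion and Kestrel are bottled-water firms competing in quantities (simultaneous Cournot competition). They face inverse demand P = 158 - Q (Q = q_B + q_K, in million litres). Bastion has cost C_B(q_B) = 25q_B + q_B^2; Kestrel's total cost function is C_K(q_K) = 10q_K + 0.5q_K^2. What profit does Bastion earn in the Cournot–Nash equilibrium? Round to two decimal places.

1041.34

Bastion's profit: π_B = (158 - Q)q_B - (25q_B + q_B²). Setting ∂π_B/∂q_B = 0: 133 - 4q_B - (q_K) = 0.
Kestrel's profit: π_K = (158 - Q)q_K - (10q_K + (1/2)q_K²). Setting ∂π_K/∂q_K = 0: 148 - 3q_K - (q_B) = 0.
Rearranging gives the reaction functions q_B = (133 - q_K)/4 and q_K = (148 - q_B)/3.
Solving the pair: q_B = 251/11, q_K = 459/11.
Price P = 158 - 710/11 = 1028/11.
Bastion's profit: (1028/11)·(251/11) - 25·(251/11) - (251/11)² = 1041.3388.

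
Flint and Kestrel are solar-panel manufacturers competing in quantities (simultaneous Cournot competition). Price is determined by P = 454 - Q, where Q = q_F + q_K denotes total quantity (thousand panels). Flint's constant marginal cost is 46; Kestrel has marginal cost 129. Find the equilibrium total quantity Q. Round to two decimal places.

244.33

Flint's profit: π_F = (454 - Q)q_F - (46q_F). Setting ∂π_F/∂q_F = 0: 408 - 2q_F - (q_K) = 0.
Kestrel's profit: π_K = (454 - Q)q_K - (129q_K). Setting ∂π_K/∂q_K = 0: 325 - 2q_K - (q_F) = 0.
Rearranging gives the reaction functions q_F = (408 - q_K)/2 and q_K = (325 - q_F)/2.
Solving the pair: q_F = 491/3, q_K = 242/3.
Total output Q = 491/3 + 242/3 = 733/3.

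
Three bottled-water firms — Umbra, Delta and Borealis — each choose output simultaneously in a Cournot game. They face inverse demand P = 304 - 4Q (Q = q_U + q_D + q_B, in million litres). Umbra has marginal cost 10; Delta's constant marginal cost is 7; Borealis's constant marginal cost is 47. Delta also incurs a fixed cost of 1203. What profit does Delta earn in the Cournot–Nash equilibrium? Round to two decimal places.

603.25

Umbra's profit: π_U = (304 - 4Q)q_U - (10q_U). Setting ∂π_U/∂q_U = 0: 294 - 8q_U - 4(q_D + q_B) = 0.
Delta's first-order condition: 297 - 8q_D - 4(q_U + q_B) = 0.
Borealis's profit: π_B = (304 - 4Q)q_B - (47q_B). Setting ∂π_B/∂q_B = 0: 257 - 8q_B - 4(q_U + q_D) = 0.
Adding the 3 first-order conditions: 848 − 16Q = 0, so Q = 53.
Back-substituting: q_U = (294 − 212)/4 = 41/2, q_D = (297 − 212)/4 = 85/4, q_B = (257 − 212)/4 = 45/4.
Price P = 304 - 4·53 = 92.
Delta's profit: (92 - 7)·(85/4) - 1203 = 603.2500.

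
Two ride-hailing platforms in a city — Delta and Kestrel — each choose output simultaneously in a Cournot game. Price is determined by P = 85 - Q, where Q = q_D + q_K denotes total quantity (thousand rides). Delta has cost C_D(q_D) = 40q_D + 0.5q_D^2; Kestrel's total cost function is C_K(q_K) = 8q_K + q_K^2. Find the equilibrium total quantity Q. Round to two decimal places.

26.27

Delta's profit: π_D = (85 - Q)q_D - (40q_D + (1/2)q_D²). Setting ∂π_D/∂q_D = 0: 45 - 3q_D - (q_K) = 0.
Kestrel's first-order condition: 77 - 4q_K - (q_D) = 0.
So q_D = (45 - q_K)/3 and q_K = (77 - q_D)/4.
Substituting one into the other gives q_D = 103/11 and q_K = 186/11.
Total output Q = 103/11 + 186/11 = 289/11.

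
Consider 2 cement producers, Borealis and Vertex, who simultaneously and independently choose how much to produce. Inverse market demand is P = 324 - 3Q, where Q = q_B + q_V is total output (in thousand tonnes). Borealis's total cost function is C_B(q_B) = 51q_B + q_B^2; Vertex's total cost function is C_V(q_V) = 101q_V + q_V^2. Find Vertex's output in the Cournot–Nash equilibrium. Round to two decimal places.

17.55

Borealis's profit: π_B = (324 - 3Q)q_B - (51q_B + q_B²). Setting ∂π_B/∂q_B = 0: 273 - 8q_B - 3(q_V) = 0.
Vertex's first-order condition: 223 - 8q_V - 3(q_B) = 0.
So q_B = (273 - 3q_V)/8 and q_V = (223 - 3q_B)/8.
Solving the pair: q_B = 303/11, q_V = 193/11.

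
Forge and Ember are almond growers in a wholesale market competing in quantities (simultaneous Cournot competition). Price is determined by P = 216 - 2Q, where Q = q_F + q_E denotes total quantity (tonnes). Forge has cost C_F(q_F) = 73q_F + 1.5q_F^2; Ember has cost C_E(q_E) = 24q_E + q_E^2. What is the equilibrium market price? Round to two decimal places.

135.37

Forge's profit: π_F = (216 - 2Q)q_F - (73q_F + (3/2)q_F²). Setting ∂π_F/∂q_F = 0: 143 - 7q_F - 2(q_E) = 0.
Ember's first-order condition: 192 - 6q_E - 2(q_F) = 0.
Best responses: q_F = (143 - 2q_E)/7, q_E = (192 - 2q_F)/6.
Solving the pair: q_F = 237/19, q_E = 529/19.
Total output Q = 766/19, so price P = 216 - 2·(766/19) = 135.3684.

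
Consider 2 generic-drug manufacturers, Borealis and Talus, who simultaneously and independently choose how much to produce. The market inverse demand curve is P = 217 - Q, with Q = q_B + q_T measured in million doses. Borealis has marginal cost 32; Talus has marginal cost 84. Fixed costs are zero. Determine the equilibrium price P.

Borealis's profit: π_B = (217 - Q)q_B - (32q_B). Setting ∂π_B/∂q_B = 0: 185 - 2q_B - (q_T) = 0.
Talus's profit: π_T = (217 - Q)q_T - (84q_T). Setting ∂π_T/∂q_T = 0: 133 - 2q_T - (q_B) = 0.
Rearranging gives the reaction functions q_B = (185 - q_T)/2 and q_T = (133 - q_B)/2.
Solving the pair: q_B = 79, q_T = 27.
Total output Q = 106, so price P = 217 - 106 = 111.

111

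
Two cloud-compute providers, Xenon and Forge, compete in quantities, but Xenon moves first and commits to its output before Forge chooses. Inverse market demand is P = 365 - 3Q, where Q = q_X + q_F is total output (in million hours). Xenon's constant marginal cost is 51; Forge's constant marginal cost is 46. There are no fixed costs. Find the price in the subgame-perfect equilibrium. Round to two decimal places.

Solve by backward induction. Given q_X, the follower Forge maximises π_F = (365 - 3q_X - 3q_F)q_F - 46q_F.
∂π_F/∂q_F = 319 - 3q_X - 6q_F = 0 gives the reaction function q_F = (319 - 3q_X)/6.
The leader anticipates this reaction. Substituting into P = 365 - 3Q gives P = 411/2 - (3/2)q_X, so π_X = (411/2 - (3/2)q_X)q_X - 51q_X.
Leader FOC: 309/2 - 3q_X = 0, so q_X = 103/2.
Then q_F = (319 - 3·(103/2))/6 = 329/12.
Total output Q = 947/12, so price P = 365 - 3·(947/12) = 513/4.

128.25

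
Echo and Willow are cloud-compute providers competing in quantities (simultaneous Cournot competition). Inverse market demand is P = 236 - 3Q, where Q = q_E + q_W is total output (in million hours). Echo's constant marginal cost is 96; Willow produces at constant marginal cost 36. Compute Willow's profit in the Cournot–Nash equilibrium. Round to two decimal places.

2503.70

Echo's profit: π_E = (236 - 3Q)q_E - (96q_E). Setting ∂π_E/∂q_E = 0: 140 - 6q_E - 3(q_W) = 0.
Willow's profit: π_W = (236 - 3Q)q_W - (36q_W). Setting ∂π_W/∂q_W = 0: 200 - 6q_W - 3(q_E) = 0.
Best responses: q_E = (140 - 3q_W)/6, q_W = (200 - 3q_E)/6.
Substituting one into the other gives q_E = 80/9 and q_W = 260/9.
Price P = 236 - 3·(340/9) = 368/3.
Willow's profit: (368/3 - 36)·(260/9) = 2503.7037.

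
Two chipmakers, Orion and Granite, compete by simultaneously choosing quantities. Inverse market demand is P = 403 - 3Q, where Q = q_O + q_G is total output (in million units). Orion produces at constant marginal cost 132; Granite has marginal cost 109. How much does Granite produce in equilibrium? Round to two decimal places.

Orion's profit: π_O = (403 - 3Q)q_O - (132q_O). Setting ∂π_O/∂q_O = 0: 271 - 6q_O - 3(q_G) = 0.
Granite's first-order condition: 294 - 6q_G - 3(q_O) = 0.
Best responses: q_O = (271 - 3q_G)/6, q_G = (294 - 3q_O)/6.
Solving the pair: q_O = 248/9, q_G = 317/9.

35.22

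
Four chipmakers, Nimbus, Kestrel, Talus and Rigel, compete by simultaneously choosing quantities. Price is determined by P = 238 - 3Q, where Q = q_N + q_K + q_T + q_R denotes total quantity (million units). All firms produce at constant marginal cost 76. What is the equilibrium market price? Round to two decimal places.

Each firm earns π_i = (238 - 3Q)q_i - 76q_i.
First-order condition (treating rivals' output as given): 162 - 6q_i - 3·Σ_{j≠i} q_j = 0.
With identical firms every q_j equals q_i, so Σ_{j≠i} q_j = 3q_i and 162 = 15q_i, giving q_i = 54/5.
Total output Q = 216/5, so price P = 238 - 3·(216/5) = 542/5.

108.40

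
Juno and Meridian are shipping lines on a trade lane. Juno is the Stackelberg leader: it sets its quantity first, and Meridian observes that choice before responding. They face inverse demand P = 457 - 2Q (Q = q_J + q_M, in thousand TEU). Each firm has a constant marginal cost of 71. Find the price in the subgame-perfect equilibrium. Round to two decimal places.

167.50

The follower Meridian best-responds to any q_J: π_M = (457 - 2Q)q_M - 71q_M.
Setting the follower's marginal profit to zero, 386 - 2q_J - 4q_M = 0, i.e. q_M = (386 - 2q_J)/4.
The leader anticipates this reaction. Substituting into P = 457 - 2Q gives P = 264 - q_J, so π_J = (264 - q_J)q_J - 71q_J.
Leader FOC: 193 - 2q_J = 0, so q_J = 193/2.
Then q_M = (386 - 2·(193/2))/4 = 193/4.
Total output Q = 579/4, so price P = 457 - 2·(579/4) = 335/2.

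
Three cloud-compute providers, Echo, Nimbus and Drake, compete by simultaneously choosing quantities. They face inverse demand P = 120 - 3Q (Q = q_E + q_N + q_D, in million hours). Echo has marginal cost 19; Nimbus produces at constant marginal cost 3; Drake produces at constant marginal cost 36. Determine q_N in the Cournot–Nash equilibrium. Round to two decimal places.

Echo's profit: π_E = (120 - 3Q)q_E - (19q_E). Setting ∂π_E/∂q_E = 0: 101 - 6q_E - 3(q_N + q_D) = 0.
Nimbus's first-order condition: 117 - 6q_N - 3(q_E + q_D) = 0.
Drake's profit: π_D = (120 - 3Q)q_D - (36q_D). Setting ∂π_D/∂q_D = 0: 84 - 6q_D - 3(q_E + q_N) = 0.
Adding the 3 first-order conditions: 302 − 12Q = 0, so Q = 151/6.
Back-substituting: q_E = (101 − 151/2)/3 = 17/2, q_N = (117 − 151/2)/3 = 83/6, q_D = (84 − 151/2)/3 = 17/6.

13.83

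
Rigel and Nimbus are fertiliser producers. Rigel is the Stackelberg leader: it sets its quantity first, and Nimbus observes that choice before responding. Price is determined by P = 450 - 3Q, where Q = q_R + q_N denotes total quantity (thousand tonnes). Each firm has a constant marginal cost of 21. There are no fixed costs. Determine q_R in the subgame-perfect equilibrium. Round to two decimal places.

71.50

Solve by backward induction. Given q_R, the follower Nimbus maximises π_N = (450 - 3q_R - 3q_N)q_N - 21q_N.
Follower FOC: 429 - 3q_R - 6q_N = 0, so q_N(q_R) = (429 - 3q_R)/6.
The leader anticipates this reaction. Substituting into P = 450 - 3Q gives P = 471/2 - (3/2)q_R, so π_R = (471/2 - (3/2)q_R)q_R - 21q_R.
Leader FOC: 429/2 - 3q_R = 0, so q_R = 143/2.
Then q_N = (429 - 3·(143/2))/6 = 143/4.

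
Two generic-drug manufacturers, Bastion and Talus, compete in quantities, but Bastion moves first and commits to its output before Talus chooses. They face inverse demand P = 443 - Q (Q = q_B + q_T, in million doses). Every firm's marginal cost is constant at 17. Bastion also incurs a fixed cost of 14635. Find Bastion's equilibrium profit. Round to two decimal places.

The follower Talus best-responds to any q_B: π_T = (443 - Q)q_T - 17q_T.
Setting the follower's marginal profit to zero, 426 - q_B - 2q_T = 0, i.e. q_T = (426 - q_B)/2.
The leader anticipates this reaction. Substituting into P = 443 - Q gives P = 230 - (1/2)q_B, so π_B = (230 - (1/2)q_B)q_B - 17q_B.
Leader FOC: 213 - q_B = 0, so q_B = 213.
Then q_T = (426 - 213)/2 = 213/2.
Price P = 443 - 639/2 = 247/2.
Bastion's profit: (247/2 - 17)·213 - 14635 = 8049.5000.

8049.50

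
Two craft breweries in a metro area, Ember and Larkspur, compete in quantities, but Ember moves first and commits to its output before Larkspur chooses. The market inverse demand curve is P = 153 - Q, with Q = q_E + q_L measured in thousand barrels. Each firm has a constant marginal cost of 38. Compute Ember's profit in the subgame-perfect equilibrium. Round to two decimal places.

Solve by backward induction. Given q_E, the follower Larkspur maximises π_L = (153 - q_E - q_L)q_L - 38q_L.
∂π_L/∂q_L = 115 - q_E - 2q_L = 0 gives the reaction function q_L = (115 - q_E)/2.
The leader anticipates this reaction. Substituting into P = 153 - Q gives P = 191/2 - (1/2)q_E, so π_E = (191/2 - (1/2)q_E)q_E - 38q_E.
Maximising: ∂π_E/∂q_E = 115/2 - q_E = 0, giving q_E = 115/2.
Then q_L = (115 - 115/2)/2 = 115/4.
Price P = 153 - 345/4 = 267/4.
Ember's profit: (267/4 - 38)·(115/2) = 1653.1250.

1653.13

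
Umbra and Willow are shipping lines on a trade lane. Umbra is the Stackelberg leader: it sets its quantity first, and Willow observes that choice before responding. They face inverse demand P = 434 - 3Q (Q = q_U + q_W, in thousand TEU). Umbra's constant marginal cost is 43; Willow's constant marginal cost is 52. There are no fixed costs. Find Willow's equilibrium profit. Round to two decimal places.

The follower Willow best-responds to any q_U: π_W = (434 - 3Q)q_W - 52q_W.
Setting the follower's marginal profit to zero, 382 - 3q_U - 6q_W = 0, i.e. q_W = (382 - 3q_U)/6.
Umbra substitutes q_W(q_U) into its own profit: π_U = q_U(434 - 3q_U - (382 - 3q_U)/2) - 43q_U = (243 - (3/2)q_U)q_U - 43q_U.
Maximising: ∂π_U/∂q_U = 200 - 3q_U = 0, giving q_U = 200/3.
Then q_W = (382 - 3·(200/3))/6 = 91/3.
Price P = 434 - 3·97 = 143.
Willow's profit: (143 - 52)·(91/3) = 2760.3333.

2760.33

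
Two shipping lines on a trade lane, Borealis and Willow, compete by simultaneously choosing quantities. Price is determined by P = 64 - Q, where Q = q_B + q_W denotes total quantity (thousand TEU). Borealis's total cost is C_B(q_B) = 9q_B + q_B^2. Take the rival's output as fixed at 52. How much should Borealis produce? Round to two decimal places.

0.75

With the rival's output fixed at 52, Borealis's profit is π_B = (64 - 52 - q_B)q_B - (9q_B + q_B²) = (12 - q_B)q_B - (9q_B + q_B²).
∂π_B/∂q_B = 3 - 4q_B = 0, so q_B = 3/4.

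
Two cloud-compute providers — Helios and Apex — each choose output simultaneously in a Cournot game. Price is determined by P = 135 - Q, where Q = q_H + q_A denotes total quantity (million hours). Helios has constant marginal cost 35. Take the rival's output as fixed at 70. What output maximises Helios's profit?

15

With the rival's output fixed at 70, Helios's profit is π_H = (135 - 70 - q_H)q_H - (35q_H) = (65 - q_H)q_H - (35q_H).
∂π_H/∂q_H = 30 - 2q_H = 0, so q_H = 15.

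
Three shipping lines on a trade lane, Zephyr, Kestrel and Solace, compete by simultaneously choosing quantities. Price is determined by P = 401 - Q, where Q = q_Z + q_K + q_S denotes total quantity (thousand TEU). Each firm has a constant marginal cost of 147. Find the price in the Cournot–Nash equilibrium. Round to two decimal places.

Each firm earns π_i = (401 - Q)q_i - 147q_i.
Setting ∂π_i/∂q_i = 0 with rivals' quantities fixed: 254 - 2q_i - Σ_{j≠i} q_j = 0.
By symmetry each firm produces the same amount; substituting Σ_{j≠i} q_j = 2q_i yields q_i = 254/4 = 127/2.
Total output Q = 381/2, so price P = 401 - 381/2 = 421/2.

210.50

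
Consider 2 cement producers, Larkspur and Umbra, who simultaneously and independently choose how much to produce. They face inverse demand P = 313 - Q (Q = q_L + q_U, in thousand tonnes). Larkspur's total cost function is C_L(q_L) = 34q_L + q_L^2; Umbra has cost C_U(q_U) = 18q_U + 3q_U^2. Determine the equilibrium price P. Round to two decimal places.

221.45

Larkspur's profit: π_L = (313 - Q)q_L - (34q_L + q_L²). Setting ∂π_L/∂q_L = 0: 279 - 4q_L - (q_U) = 0.
Umbra's profit: π_U = (313 - Q)q_U - (18q_U + 3q_U²). Setting ∂π_U/∂q_U = 0: 295 - 8q_U - (q_L) = 0.
So q_L = (279 - q_U)/4 and q_U = (295 - q_L)/8.
Substituting one into the other gives q_L = 1937/31 and q_U = 901/31.
Total output Q = 91.5484, so price P = 313 - 91.5484 = 221.4516.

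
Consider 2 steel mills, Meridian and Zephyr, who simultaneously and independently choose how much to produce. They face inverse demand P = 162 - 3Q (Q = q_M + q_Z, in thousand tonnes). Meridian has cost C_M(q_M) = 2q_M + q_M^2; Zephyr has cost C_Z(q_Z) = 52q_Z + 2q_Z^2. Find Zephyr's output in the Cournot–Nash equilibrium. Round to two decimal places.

5.63

Meridian's profit: π_M = (162 - 3Q)q_M - (2q_M + q_M²). Setting ∂π_M/∂q_M = 0: 160 - 8q_M - 3(q_Z) = 0.
Zephyr's first-order condition: 110 - 10q_Z - 3(q_M) = 0.
Best responses: q_M = (160 - 3q_Z)/8, q_Z = (110 - 3q_M)/10.
Solving the pair: q_M = 1270/71, q_Z = 400/71.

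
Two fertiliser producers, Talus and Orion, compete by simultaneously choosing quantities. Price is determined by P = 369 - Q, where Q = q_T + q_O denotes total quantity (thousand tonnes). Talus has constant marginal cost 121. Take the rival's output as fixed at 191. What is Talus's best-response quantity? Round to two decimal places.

With the rival's output fixed at 191, Talus's profit is π_T = (369 - 191 - q_T)q_T - (121q_T) = (178 - q_T)q_T - (121q_T).
∂π_T/∂q_T = 57 - 2q_T = 0, so q_T = 57/2.

28.50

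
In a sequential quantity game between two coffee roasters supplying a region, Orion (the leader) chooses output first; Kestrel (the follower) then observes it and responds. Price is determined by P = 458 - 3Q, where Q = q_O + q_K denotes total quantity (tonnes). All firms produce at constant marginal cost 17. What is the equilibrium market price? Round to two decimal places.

Solve by backward induction. Given q_O, the follower Kestrel maximises π_K = (458 - 3q_O - 3q_K)q_K - 17q_K.
Follower FOC: 441 - 3q_O - 6q_K = 0, so q_K(q_O) = (441 - 3q_O)/6.
Orion substitutes q_K(q_O) into its own profit: π_O = q_O(458 - 3q_O - (441 - 3q_O)/2) - 17q_O = (475/2 - (3/2)q_O)q_O - 17q_O.
Leader FOC: 441/2 - 3q_O = 0, so q_O = 147/2.
Then q_K = (441 - 3·(147/2))/6 = 147/4.
Total output Q = 441/4, so price P = 458 - 3·(441/4) = 509/4.

127.25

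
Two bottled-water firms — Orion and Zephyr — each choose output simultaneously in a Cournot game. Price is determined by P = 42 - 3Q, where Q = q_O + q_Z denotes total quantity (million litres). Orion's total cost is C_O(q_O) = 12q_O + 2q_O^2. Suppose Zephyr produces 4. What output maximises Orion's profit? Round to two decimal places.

1.80

With the rival's output fixed at 4, Orion's profit is π_O = (42 - 3·4 - 3q_O)q_O - (12q_O + 2q_O²) = (30 - 3q_O)q_O - (12q_O + 2q_O²).
∂π_O/∂q_O = 18 - 10q_O = 0, so q_O = 9/5.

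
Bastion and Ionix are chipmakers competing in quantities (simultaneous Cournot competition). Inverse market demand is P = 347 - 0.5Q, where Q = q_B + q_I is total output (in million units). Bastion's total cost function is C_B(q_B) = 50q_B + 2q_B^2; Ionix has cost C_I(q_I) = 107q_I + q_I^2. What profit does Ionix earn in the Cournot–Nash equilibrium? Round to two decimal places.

Bastion's profit: π_B = (347 - 0.5Q)q_B - (50q_B + 2q_B²). Setting ∂π_B/∂q_B = 0: 297 - 5q_B - (1/2)(q_I) = 0.
Ionix's profit: π_I = (347 - 0.5Q)q_I - (107q_I + q_I²). Setting ∂π_I/∂q_I = 0: 240 - 3q_I - (1/2)(q_B) = 0.
So q_B = (297 - (1/2)q_I)/5 and q_I = (240 - (1/2)q_B)/3.
Substituting one into the other gives q_B = 52.2712 and q_I = 71.2881.
Price P = 347 - (1/2)·123.5593 = 285.2203.
Ionix's profit: 285.2203·71.2881 - 107·71.2881 - 71.2881² = 7622.9974.

7623.00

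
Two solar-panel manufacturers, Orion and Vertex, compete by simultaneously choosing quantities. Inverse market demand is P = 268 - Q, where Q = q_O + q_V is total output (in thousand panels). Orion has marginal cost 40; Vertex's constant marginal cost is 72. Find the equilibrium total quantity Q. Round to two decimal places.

Orion's profit: π_O = (268 - Q)q_O - (40q_O). Setting ∂π_O/∂q_O = 0: 228 - 2q_O - (q_V) = 0.
Vertex's profit: π_V = (268 - Q)q_V - (72q_V). Setting ∂π_V/∂q_V = 0: 196 - 2q_V - (q_O) = 0.
Best responses: q_O = (228 - q_V)/2, q_V = (196 - q_O)/2.
Solving the pair: q_O = 260/3, q_V = 164/3.
Total output Q = 260/3 + 164/3 = 424/3.

141.33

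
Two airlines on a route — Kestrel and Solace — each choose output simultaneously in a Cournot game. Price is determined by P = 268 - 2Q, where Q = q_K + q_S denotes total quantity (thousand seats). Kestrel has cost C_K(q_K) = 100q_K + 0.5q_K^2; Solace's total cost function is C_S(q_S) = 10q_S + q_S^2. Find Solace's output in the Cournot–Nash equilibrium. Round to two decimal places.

36.69

Kestrel's profit: π_K = (268 - 2Q)q_K - (100q_K + (1/2)q_K²). Setting ∂π_K/∂q_K = 0: 168 - 5q_K - 2(q_S) = 0.
Solace's first-order condition: 258 - 6q_S - 2(q_K) = 0.
Rearranging gives the reaction functions q_K = (168 - 2q_S)/5 and q_S = (258 - 2q_K)/6.
Solving the pair: q_K = 246/13, q_S = 477/13.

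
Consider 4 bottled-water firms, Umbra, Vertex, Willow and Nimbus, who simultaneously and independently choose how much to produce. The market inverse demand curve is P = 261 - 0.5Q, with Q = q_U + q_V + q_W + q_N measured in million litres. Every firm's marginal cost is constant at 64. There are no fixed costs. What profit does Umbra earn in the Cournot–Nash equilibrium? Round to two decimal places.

3104.72

Each firm earns π_i = (261 - 0.5Q)q_i - 64q_i.
First-order condition (treating rivals' output as given): 197 - q_i - (1/2)·Σ_{j≠i} q_j = 0.
By symmetry each firm produces the same amount; substituting Σ_{j≠i} q_j = 3q_i yields q_i = 197/(5/2) = 394/5.
Price P = 261 - (1/2)·(1576/5) = 517/5.
Umbra's profit: (517/5 - 64)·(394/5) = 3104.7200.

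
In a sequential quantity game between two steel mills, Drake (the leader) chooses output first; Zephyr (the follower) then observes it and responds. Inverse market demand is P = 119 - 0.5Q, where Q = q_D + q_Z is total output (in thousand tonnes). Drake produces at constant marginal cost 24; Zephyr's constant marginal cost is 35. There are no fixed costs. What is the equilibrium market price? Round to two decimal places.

The follower Zephyr best-responds to any q_D: π_Z = (119 - 0.5Q)q_Z - 35q_Z.
Follower FOC: 84 - (1/2)q_D - q_Z = 0, so q_Z(q_D) = (84 - (1/2)q_D).
The leader anticipates this reaction. Substituting into P = 119 - 0.5Q gives P = 77 - (1/4)q_D, so π_D = (77 - (1/4)q_D)q_D - 24q_D.
Maximising: ∂π_D/∂q_D = 53 - (1/2)q_D = 0, giving q_D = 106.
Then q_Z = (84 - (1/2)·106) = 31.
Total output Q = 137, so price P = 119 - (1/2)·137 = 101/2.

50.50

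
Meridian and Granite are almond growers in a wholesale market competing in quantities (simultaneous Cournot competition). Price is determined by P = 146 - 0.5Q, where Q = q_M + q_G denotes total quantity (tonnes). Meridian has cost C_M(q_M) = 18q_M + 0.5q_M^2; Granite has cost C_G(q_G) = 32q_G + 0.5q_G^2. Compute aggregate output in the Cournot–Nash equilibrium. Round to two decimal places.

96.80

Meridian's profit: π_M = (146 - 0.5Q)q_M - (18q_M + (1/2)q_M²). Setting ∂π_M/∂q_M = 0: 128 - 2q_M - (1/2)(q_G) = 0.
Granite's profit: π_G = (146 - 0.5Q)q_G - (32q_G + (1/2)q_G²). Setting ∂π_G/∂q_G = 0: 114 - 2q_G - (1/2)(q_M) = 0.
Rearranging gives the reaction functions q_M = (128 - (1/2)q_G)/2 and q_G = (114 - (1/2)q_M)/2.
Solving the pair: q_M = 796/15, q_G = 656/15.
Total output Q = 796/15 + 656/15 = 484/5.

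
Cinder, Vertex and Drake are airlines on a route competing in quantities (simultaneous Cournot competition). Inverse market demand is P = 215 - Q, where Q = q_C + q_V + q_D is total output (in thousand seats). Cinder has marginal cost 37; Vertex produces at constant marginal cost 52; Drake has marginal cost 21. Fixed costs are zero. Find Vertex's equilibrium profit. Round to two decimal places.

Cinder's profit: π_C = (215 - Q)q_C - (37q_C). Setting ∂π_C/∂q_C = 0: 178 - 2q_C - (q_V + q_D) = 0.
Vertex's profit: π_V = (215 - Q)q_V - (52q_V). Setting ∂π_V/∂q_V = 0: 163 - 2q_V - (q_C + q_D) = 0.
Drake's first-order condition: 194 - 2q_D - (q_C + q_V) = 0.
Adding the 3 conditions: 535 − 2Q − 2Q = 0, i.e. Q = 535/4.
Back-substituting: q_C = (178 − 535/4) = 177/4, q_V = (163 − 535/4) = 117/4, q_D = (194 − 535/4) = 241/4.
Price P = 215 - 535/4 = 325/4.
Vertex's profit: (325/4 - 52)·(117/4) = 855.5625.

855.56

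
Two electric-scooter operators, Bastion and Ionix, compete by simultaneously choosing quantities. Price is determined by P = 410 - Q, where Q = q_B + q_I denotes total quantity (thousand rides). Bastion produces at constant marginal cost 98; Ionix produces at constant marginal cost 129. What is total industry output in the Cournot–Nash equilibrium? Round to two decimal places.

Bastion's profit: π_B = (410 - Q)q_B - (98q_B). Setting ∂π_B/∂q_B = 0: 312 - 2q_B - (q_I) = 0.
Ionix's first-order condition: 281 - 2q_I - (q_B) = 0.
Rearranging gives the reaction functions q_B = (312 - q_I)/2 and q_I = (281 - q_B)/2.
Solving the pair: q_B = 343/3, q_I = 250/3.
Total output Q = 343/3 + 250/3 = 593/3.

197.67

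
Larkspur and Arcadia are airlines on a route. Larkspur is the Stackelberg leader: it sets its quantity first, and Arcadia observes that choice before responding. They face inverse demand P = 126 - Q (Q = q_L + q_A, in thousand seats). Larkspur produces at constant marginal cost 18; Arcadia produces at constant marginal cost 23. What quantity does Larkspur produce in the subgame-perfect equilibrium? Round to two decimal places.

56.50

The follower Arcadia best-responds to any q_L: π_A = (126 - Q)q_A - 23q_A.
∂π_A/∂q_A = 103 - q_L - 2q_A = 0 gives the reaction function q_A = (103 - q_L)/2.
The leader anticipates this reaction. Substituting into P = 126 - Q gives P = 149/2 - (1/2)q_L, so π_L = (149/2 - (1/2)q_L)q_L - 18q_L.
Leader FOC: 113/2 - q_L = 0, so q_L = 113/2.
Then q_A = (103 - 113/2)/2 = 93/4.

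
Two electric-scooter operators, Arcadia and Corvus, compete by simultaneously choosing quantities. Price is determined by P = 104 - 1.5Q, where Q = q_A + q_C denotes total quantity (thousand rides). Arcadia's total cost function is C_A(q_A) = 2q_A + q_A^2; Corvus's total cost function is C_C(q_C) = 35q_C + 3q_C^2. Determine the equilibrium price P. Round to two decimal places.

68.68

Arcadia's profit: π_A = (104 - 1.5Q)q_A - (2q_A + q_A²). Setting ∂π_A/∂q_A = 0: 102 - 5q_A - (3/2)(q_C) = 0.
Corvus's profit: π_C = (104 - 1.5Q)q_C - (35q_C + 3q_C²). Setting ∂π_C/∂q_C = 0: 69 - 9q_C - (3/2)(q_A) = 0.
So q_A = (102 - (3/2)q_C)/5 and q_C = (69 - (3/2)q_A)/9.
Substituting one into the other gives q_A = 362/19 and q_C = 256/57.
Total output Q = 1342/57, so price P = 104 - (3/2)·(1342/57) = 1305/19.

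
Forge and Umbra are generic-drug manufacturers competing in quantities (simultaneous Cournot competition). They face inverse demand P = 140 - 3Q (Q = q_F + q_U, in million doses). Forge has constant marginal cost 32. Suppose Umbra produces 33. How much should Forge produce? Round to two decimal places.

With the rival's output fixed at 33, Forge's profit is π_F = (140 - 3·33 - 3q_F)q_F - (32q_F) = (41 - 3q_F)q_F - (32q_F).
∂π_F/∂q_F = 9 - 6q_F = 0, so q_F = 3/2.

1.50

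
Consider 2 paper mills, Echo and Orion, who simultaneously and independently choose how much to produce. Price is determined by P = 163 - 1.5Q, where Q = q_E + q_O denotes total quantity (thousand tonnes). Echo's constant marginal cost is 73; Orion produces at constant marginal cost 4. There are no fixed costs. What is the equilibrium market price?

80

Echo's profit: π_E = (163 - 1.5Q)q_E - (73q_E). Setting ∂π_E/∂q_E = 0: 90 - 3q_E - (3/2)(q_O) = 0.
Orion's first-order condition: 159 - 3q_O - (3/2)(q_E) = 0.
Rearranging gives the reaction functions q_E = (90 - (3/2)q_O)/3 and q_O = (159 - (3/2)q_E)/3.
Solving the pair: q_E = 14/3, q_O = 152/3.
Total output Q = 166/3, so price P = 163 - (3/2)·(166/3) = 80.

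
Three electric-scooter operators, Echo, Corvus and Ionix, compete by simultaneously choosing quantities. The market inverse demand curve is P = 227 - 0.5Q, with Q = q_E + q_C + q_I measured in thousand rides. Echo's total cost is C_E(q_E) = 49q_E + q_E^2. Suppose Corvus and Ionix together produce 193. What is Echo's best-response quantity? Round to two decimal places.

With rivals' combined output fixed at 193, Echo's profit is π_E = (227 - (1/2)·193 - (1/2)q_E)q_E - (49q_E + q_E²) = (261/2 - (1/2)q_E)q_E - (49q_E + q_E²).
∂π_E/∂q_E = 163/2 - 3q_E = 0, so q_E = 163/6.

27.17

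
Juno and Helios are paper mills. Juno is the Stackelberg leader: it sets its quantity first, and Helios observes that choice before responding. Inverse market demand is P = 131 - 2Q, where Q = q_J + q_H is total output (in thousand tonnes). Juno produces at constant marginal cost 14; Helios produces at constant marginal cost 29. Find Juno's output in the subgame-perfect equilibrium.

Solve by backward induction. Given q_J, the follower Helios maximises π_H = (131 - 2q_J - 2q_H)q_H - 29q_H.
Setting the follower's marginal profit to zero, 102 - 2q_J - 4q_H = 0, i.e. q_H = (102 - 2q_J)/4.
Juno substitutes q_H(q_J) into its own profit: π_J = q_J(131 - 2q_J - (102 - 2q_J)/2) - 14q_J = (80 - q_J)q_J - 14q_J.
Maximising: ∂π_J/∂q_J = 66 - 2q_J = 0, giving q_J = 33.
Then q_H = (102 - 2·33)/4 = 9.

33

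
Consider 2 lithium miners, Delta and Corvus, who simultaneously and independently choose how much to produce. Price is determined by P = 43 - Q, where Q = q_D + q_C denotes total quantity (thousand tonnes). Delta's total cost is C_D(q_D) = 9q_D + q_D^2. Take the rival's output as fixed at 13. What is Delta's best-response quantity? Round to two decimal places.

With the rival's output fixed at 13, Delta's profit is π_D = (43 - 13 - q_D)q_D - (9q_D + q_D²) = (30 - q_D)q_D - (9q_D + q_D²).
∂π_D/∂q_D = 21 - 4q_D = 0, so q_D = 21/4.

5.25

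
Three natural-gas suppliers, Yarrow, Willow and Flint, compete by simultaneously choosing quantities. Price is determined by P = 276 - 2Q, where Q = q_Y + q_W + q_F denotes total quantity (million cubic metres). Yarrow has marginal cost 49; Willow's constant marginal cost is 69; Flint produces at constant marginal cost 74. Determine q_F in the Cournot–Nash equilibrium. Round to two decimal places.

21.50

Yarrow's profit: π_Y = (276 - 2Q)q_Y - (49q_Y). Setting ∂π_Y/∂q_Y = 0: 227 - 4q_Y - 2(q_W + q_F) = 0.
Willow's first-order condition: 207 - 4q_W - 2(q_Y + q_F) = 0.
Flint's first-order condition: 202 - 4q_F - 2(q_Y + q_W) = 0.
Adding the 3 conditions: 636 − 4Q − 4Q = 0, i.e. Q = 159/2.
Back-substituting: q_Y = (227 − 159)/2 = 34, q_W = (207 − 159)/2 = 24, q_F = (202 − 159)/2 = 43/2.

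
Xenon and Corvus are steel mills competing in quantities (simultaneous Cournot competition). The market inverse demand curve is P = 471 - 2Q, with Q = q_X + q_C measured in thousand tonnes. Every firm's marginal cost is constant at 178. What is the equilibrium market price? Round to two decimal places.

Each firm earns π_i = (471 - 2Q)q_i - 178q_i.
Setting ∂π_i/∂q_i = 0 with rivals' quantities fixed: 293 - 4q_i - 2q_j = 0.
By symmetry each firm produces the same amount; substituting q_j = q_i yields q_i = 293/6.
Total output Q = 293/3, so price P = 471 - 2·(293/3) = 827/3.

275.67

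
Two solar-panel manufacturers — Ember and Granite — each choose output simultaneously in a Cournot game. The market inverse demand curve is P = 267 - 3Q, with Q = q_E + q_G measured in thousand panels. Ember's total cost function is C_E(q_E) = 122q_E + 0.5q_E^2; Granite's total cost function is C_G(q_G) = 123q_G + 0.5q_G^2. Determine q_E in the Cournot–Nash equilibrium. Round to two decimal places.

Ember's profit: π_E = (267 - 3Q)q_E - (122q_E + (1/2)q_E²). Setting ∂π_E/∂q_E = 0: 145 - 7q_E - 3(q_G) = 0.
Granite's profit: π_G = (267 - 3Q)q_G - (123q_G + (1/2)q_G²). Setting ∂π_G/∂q_G = 0: 144 - 7q_G - 3(q_E) = 0.
Rearranging gives the reaction functions q_E = (145 - 3q_G)/7 and q_G = (144 - 3q_E)/7.
Substituting one into the other gives q_E = 583/40 and q_G = 573/40.

14.58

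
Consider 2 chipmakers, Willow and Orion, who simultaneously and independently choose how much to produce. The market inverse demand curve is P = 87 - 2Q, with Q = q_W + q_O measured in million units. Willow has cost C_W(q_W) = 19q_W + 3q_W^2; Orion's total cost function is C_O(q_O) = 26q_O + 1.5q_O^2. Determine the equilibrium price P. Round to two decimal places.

61.91

Willow's profit: π_W = (87 - 2Q)q_W - (19q_W + 3q_W²). Setting ∂π_W/∂q_W = 0: 68 - 10q_W - 2(q_O) = 0.
Orion's profit: π_O = (87 - 2Q)q_O - (26q_O + (3/2)q_O²). Setting ∂π_O/∂q_O = 0: 61 - 7q_O - 2(q_W) = 0.
Rearranging gives the reaction functions q_W = (68 - 2q_O)/10 and q_O = (61 - 2q_W)/7.
Substituting one into the other gives q_W = 59/11 and q_O = 79/11.
Total output Q = 138/11, so price P = 87 - 2·(138/11) = 681/11.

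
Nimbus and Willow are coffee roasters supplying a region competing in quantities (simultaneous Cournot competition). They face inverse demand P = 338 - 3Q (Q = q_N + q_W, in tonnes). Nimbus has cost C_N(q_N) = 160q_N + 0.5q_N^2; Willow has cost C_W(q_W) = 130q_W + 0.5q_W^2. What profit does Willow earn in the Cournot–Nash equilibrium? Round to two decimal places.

Nimbus's profit: π_N = (338 - 3Q)q_N - (160q_N + (1/2)q_N²). Setting ∂π_N/∂q_N = 0: 178 - 7q_N - 3(q_W) = 0.
Willow's profit: π_W = (338 - 3Q)q_W - (130q_W + (1/2)q_W²). Setting ∂π_W/∂q_W = 0: 208 - 7q_W - 3(q_N) = 0.
Rearranging gives the reaction functions q_N = (178 - 3q_W)/7 and q_W = (208 - 3q_N)/7.
Solving the pair: q_N = 311/20, q_W = 461/20.
Price P = 338 - 3·(193/5) = 1111/5.
Willow's profit: (1111/5)·(461/20) - 130·(461/20) - (1/2)(461/20)² = 1859.5588.

1859.56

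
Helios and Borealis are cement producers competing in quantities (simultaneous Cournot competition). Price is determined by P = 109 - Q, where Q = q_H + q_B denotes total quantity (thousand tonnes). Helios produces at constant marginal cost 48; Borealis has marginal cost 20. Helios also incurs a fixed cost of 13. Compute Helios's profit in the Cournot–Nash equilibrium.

Helios's profit: π_H = (109 - Q)q_H - (48q_H). Setting ∂π_H/∂q_H = 0: 61 - 2q_H - (q_B) = 0.
Borealis's first-order condition: 89 - 2q_B - (q_H) = 0.
Rearranging gives the reaction functions q_H = (61 - q_B)/2 and q_B = (89 - q_H)/2.
Solving the pair: q_H = 11, q_B = 39.
Price P = 109 - 50 = 59.
Helios's profit: (59 - 48)·11 - 13 = 108.

108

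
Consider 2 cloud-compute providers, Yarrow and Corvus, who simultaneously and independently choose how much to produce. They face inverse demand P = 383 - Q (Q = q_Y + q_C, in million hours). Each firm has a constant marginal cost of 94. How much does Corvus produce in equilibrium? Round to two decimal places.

A representative firm's profit is π_i = q_i(383 - Q) - 94q_i.
Setting ∂π_i/∂q_i = 0 with rivals' quantities fixed: 289 - 2q_i - q_j = 0.
By symmetry each firm produces the same amount; substituting q_j = q_i yields q_i = 289/3.

96.33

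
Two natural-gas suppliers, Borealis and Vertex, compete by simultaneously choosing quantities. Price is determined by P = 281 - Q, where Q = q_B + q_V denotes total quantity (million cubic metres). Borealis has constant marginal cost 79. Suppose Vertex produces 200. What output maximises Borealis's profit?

With the rival's output fixed at 200, Borealis's profit is π_B = (281 - 200 - q_B)q_B - (79q_B) = (81 - q_B)q_B - (79q_B).
∂π_B/∂q_B = 2 - 2q_B = 0, so q_B = 1.

1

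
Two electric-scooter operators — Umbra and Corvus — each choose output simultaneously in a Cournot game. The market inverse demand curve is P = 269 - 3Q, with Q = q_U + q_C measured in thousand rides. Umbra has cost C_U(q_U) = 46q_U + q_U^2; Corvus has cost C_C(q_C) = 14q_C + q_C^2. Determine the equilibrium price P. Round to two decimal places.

138.64

Umbra's profit: π_U = (269 - 3Q)q_U - (46q_U + q_U²). Setting ∂π_U/∂q_U = 0: 223 - 8q_U - 3(q_C) = 0.
Corvus's first-order condition: 255 - 8q_C - 3(q_U) = 0.
Rearranging gives the reaction functions q_U = (223 - 3q_C)/8 and q_C = (255 - 3q_U)/8.
Solving the pair: q_U = 1019/55, q_C = 1371/55.
Total output Q = 478/11, so price P = 269 - 3·(478/11) = 1525/11.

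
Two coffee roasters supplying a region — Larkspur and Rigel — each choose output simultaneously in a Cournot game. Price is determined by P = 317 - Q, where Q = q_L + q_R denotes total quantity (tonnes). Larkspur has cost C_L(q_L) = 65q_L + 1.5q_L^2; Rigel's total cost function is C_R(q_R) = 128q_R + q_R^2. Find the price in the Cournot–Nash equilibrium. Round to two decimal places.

237.42

Larkspur's profit: π_L = (317 - Q)q_L - (65q_L + (3/2)q_L²). Setting ∂π_L/∂q_L = 0: 252 - 5q_L - (q_R) = 0.
Rigel's profit: π_R = (317 - Q)q_R - (128q_R + q_R²). Setting ∂π_R/∂q_R = 0: 189 - 4q_R - (q_L) = 0.
Best responses: q_L = (252 - q_R)/5, q_R = (189 - q_L)/4.
Solving the pair: q_L = 819/19, q_R = 693/19.
Total output Q = 1512/19, so price P = 317 - 1512/19 = 237.4211.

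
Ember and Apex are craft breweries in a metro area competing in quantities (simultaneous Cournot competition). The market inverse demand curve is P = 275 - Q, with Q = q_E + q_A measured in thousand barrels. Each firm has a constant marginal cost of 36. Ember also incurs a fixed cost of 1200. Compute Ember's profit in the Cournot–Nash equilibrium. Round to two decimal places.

A representative firm's profit is π_i = q_i(275 - Q) - 36q_i.
First-order condition (treating rivals' output as given): 239 - 2q_i - q_j = 0.
By symmetry each firm produces the same amount; substituting q_j = q_i yields q_i = 239/3.
Price P = 275 - 478/3 = 347/3.
Ember's profit: (347/3 - 36)·(239/3) - 1200 = 5146.7778.

5146.78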